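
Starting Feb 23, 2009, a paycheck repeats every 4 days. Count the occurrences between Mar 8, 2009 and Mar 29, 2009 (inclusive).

Occurrences land 4·i days after Feb 23, 2009 for i = 0, 1, 2, …
Mar 8, 2009 is 13 days after the start; 13 ÷ 4 = 3 remainder 1; since the remainder is 1, round up to i = 4. First occurrence in the window: #5 on Mar 11, 2009 (4×4 = 16 days in).
Mar 29, 2009 is 34 days after the start; 34 ÷ 4 = 8 remainder 2. Last occurrence in the window: #9 on Mar 27, 2009.
Occurrences #5 through #9: 5 in total.

5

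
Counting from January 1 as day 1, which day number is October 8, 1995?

Days in months before October: 31 + 28 + 31 + 30 + 31 + 30 + 31 + 31 + 30 = 273.
Plus 8 days into October → day 281.

281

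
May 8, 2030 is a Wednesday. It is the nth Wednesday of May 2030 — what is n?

Day 8 falls in week ⌈8/7⌉ of the month.
Days 1–7 hold the 1st Wednesday, 8–14 the 2nd, 15–21 the 3rd, 22–28 the 4th, 29–31 the 5th.
8 is in the range for the 2nd.

2nd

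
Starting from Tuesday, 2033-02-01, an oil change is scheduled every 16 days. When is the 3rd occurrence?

The 3rd occurrence is 2 intervals after the first: 2 × 16 = 32 days after 2033-02-01.
February has 28 days — 27 days to the end of February leaves 5.
5 days into March → 2033-03-05.

2033-03-05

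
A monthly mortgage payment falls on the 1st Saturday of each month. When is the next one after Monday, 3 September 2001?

6 October 2001

September 2001 starts on a Saturday, so its 1st Saturday is 1 September 2001.
That is not after 3 September 2001, so look at October 2001.
October 2001 starts on a Monday, so its 1st Saturday is 6 October 2001 (5 days in).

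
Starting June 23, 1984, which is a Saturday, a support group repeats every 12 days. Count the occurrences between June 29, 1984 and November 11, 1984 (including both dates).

11

Occurrences land 12·i days after June 23, 1984 for i = 0, 1, 2, …
June 29, 1984 is 6 days after the start; 6 ÷ 12 = 0 remainder 6; since the remainder is 6, round up to i = 1. First occurrence in the window: #2 on July 5, 1984 (1×12 = 12 days in).
November 11, 1984 is 141 days after the start; 141 ÷ 12 = 11 remainder 9. Last occurrence in the window: #12 on November 2, 1984.
Occurrences #2 through #12: 11 in total.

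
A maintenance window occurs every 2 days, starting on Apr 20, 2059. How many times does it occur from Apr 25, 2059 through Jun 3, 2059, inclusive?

20

Occurrences land 2·i days after Apr 20, 2059 for i = 0, 1, 2, …
Apr 25, 2059 is 5 days after the start; 5 ÷ 2 = 2 remainder 1; since the remainder is 1, round up to i = 3. First occurrence in the window: #4 on Apr 26, 2059 (3×2 = 6 days in).
Jun 3, 2059 is 44 days after the start; 44 ÷ 2 = 22 remainder 0. Last occurrence in the window: #23 on Jun 3, 2059.
Occurrences #4 through #23: 20 in total.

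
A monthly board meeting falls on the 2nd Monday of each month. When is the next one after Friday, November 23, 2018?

December 10, 2018

November 2018 starts on a Thursday; its first Monday is the 5th, so the 2nd Monday is the 12th — November 12, 2018.
That is not after November 23, 2018, so look at December 2018.
December 2018 starts on a Saturday; its first Monday is the 3rd, so the 2nd Monday is the 10th — December 10, 2018.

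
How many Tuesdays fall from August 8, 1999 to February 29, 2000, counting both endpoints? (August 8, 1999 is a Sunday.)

30

August 8, 1999 is a Sunday; the first Tuesday on or after it is August 10, 1999 (2 days later).
From August 10, 1999 to February 29, 2000: 21 + 30 + 31 + 30 + 31 + 31 + 29 = 203 days (rest of August, September, October, November, December, January, February).
203 ÷ 7 = 29 full weeks with remainder 0, so 29 more Tuesdays after the first → 30.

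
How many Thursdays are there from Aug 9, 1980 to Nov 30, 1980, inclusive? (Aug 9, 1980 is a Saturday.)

16

Aug 9, 1980 is a Saturday; the first Thursday on or after it is Aug 14, 1980 (5 days later).
From Aug 14, 1980 to Nov 30, 1980: 17 + 30 + 31 + 30 = 108 days (rest of Aug, Sep, Oct, Nov).
108 ÷ 7 = 15 full weeks with remainder 3, so 15 more Thursdays after the first → 16.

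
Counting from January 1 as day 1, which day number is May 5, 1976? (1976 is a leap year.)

Days in months before May: 31 + 29 + 31 + 30 = 121.
Plus 5 days into May → day 126.

126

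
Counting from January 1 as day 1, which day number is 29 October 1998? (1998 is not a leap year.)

Days in months before October: 31 + 28 + 31 + 30 + 31 + 30 + 31 + 31 + 30 = 273.
Plus 29 days into October → day 302.

302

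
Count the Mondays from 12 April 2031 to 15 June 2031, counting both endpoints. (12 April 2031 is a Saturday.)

12 April 2031 is a Saturday; the first Monday on or after it is 14 April 2031 (2 days later).
From 14 April 2031 to 15 June 2031: 16 + 31 + 15 = 62 days (rest of April, May, June).
62 ÷ 7 = 8 full weeks with remainder 6, so 8 more Mondays after the first → 9.

9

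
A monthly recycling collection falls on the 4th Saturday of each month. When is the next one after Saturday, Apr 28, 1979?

Apr 1979 starts on a Sunday; its first Saturday is the 7th, so the 4th Saturday is the 28th — Apr 28, 1979.
That is not after Apr 28, 1979, so look at May 1979.
May 1979 starts on a Tuesday; its first Saturday is the 5th, so the 4th Saturday is the 26th — May 26, 1979.

May 26, 1979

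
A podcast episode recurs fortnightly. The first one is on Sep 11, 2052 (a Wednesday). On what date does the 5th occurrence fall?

Nov 6, 2052

The 5th occurrence is 4 intervals after the first: 4 × 14 = 56 days after Sep 11, 2052.
Sep has 30 days — 19 days to the end of Sep leaves 37.
Oct has 31 days (6 left).
6 days into Nov → Nov 6, 2052.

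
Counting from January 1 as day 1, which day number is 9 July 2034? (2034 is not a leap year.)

190

Days in months before July: 31 + 28 + 31 + 30 + 31 + 30 = 181.
Plus 9 days into July → day 190.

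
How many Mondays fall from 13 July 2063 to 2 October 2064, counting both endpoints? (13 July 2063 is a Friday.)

13 July 2063 is a Friday; the first Monday on or after it is 16 July 2063 (3 days later).
From 16 July 2063 to 2 October 2064: 168 + 276 = 444 days (rest of 2063, to 2 October 2064 in 2064).
444 ÷ 7 = 63 full weeks with remainder 3, so 63 more Mondays after the first → 64.

64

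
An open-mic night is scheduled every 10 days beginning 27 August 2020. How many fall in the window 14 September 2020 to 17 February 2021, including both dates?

Occurrences land 10·i days after 27 August 2020 for i = 0, 1, 2, …
14 September 2020 is 18 days after the start; 18 ÷ 10 = 1 remainder 8; since the remainder is 8, round up to i = 2. First occurrence in the window: #3 on 16 September 2020 (2×10 = 20 days in).
17 February 2021 is 174 days after the start; 174 ÷ 10 = 17 remainder 4. Last occurrence in the window: #18 on 13 February 2021.
Occurrences #3 through #18: 16 in total.

16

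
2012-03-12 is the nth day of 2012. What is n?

Days in months before March: 31 + 29 = 60.
Plus 12 days into March → day 72.

72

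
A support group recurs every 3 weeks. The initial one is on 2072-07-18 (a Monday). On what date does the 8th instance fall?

2072-12-12

The 8th occurrence is 7 intervals after the first: 7 × 21 = 147 days after 2072-07-18.
July has 31 days — 13 days to the end of July leaves 134.
August has 31 days (103 left).
September has 30 days (73 left).
October has 31 days (42 left).
November has 30 days (12 left).
12 days into December → 2072-12-12.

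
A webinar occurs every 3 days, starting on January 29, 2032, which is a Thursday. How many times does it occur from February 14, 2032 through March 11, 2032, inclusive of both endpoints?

9

Occurrences land 3·i days after January 29, 2032 for i = 0, 1, 2, …
February 14, 2032 is 16 days after the start; 16 ÷ 3 = 5 remainder 1; since the remainder is 1, round up to i = 6. First occurrence in the window: #7 on February 16, 2032 (6×3 = 18 days in).
March 11, 2032 is 42 days after the start; 42 ÷ 3 = 14 remainder 0. Last occurrence in the window: #15 on March 11, 2032.
Occurrences #7 through #15: 9 in total.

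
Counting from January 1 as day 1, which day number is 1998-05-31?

Days in months before May: 31 + 28 + 31 + 30 = 120.
Plus 31 days into May → day 151.

151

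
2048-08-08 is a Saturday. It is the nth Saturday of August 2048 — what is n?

Day 8 falls in week ⌈8/7⌉ of the month.
Days 1–7 hold the 1st Saturday, 8–14 the 2nd, 15–21 the 3rd, 22–28 the 4th, 29–31 the 5th.
8 is in the range for the 2nd.

2nd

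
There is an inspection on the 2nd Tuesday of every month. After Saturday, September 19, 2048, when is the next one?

October 13, 2048

September 2048 starts on a Tuesday; its first Tuesday is the 1st, so the 2nd Tuesday is the 8th — September 8, 2048.
That is not after September 19, 2048, so look at October 2048.
October 2048 starts on a Thursday; its first Tuesday is the 6th, so the 2nd Tuesday is the 13th — October 13, 2048.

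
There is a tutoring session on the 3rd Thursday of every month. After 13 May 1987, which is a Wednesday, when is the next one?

May 1987 starts on a Friday; its first Thursday is the 7th, so the 3rd Thursday is the 21st — 21 May 1987.
21 May 1987 is after 13 May 1987, so that is the next one.

21 May 1987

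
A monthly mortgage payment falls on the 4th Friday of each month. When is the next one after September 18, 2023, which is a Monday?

September 22, 2023

September 2023 starts on a Friday; its first Friday is the 1st, so the 4th Friday is the 22nd — September 22, 2023.
September 22, 2023 is after September 18, 2023, so that is the next one.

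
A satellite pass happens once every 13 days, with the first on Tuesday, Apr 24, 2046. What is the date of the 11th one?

Sep 1, 2046

The 11th occurrence is 10 intervals after the first: 10 × 13 = 130 days after Apr 24, 2046.
Apr has 30 days — 6 days to the end of Apr leaves 124.
May has 31 days (93 left).
Jun has 30 days (63 left).
Jul has 31 days (32 left).
Aug has 31 days (1 left).
1 day into Sep → Sep 1, 2046.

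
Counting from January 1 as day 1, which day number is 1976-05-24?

Days in months before May: 31 + 29 + 31 + 30 = 121.
Plus 24 days into May → day 145.

145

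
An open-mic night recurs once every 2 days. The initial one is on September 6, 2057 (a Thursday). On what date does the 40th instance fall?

November 23, 2057

The 40th occurrence is 39 intervals after the first: 39 × 2 = 78 days after September 6, 2057.
September has 30 days — 24 days to the end of September leaves 54.
October has 31 days (23 left).
23 days into November → November 23, 2057.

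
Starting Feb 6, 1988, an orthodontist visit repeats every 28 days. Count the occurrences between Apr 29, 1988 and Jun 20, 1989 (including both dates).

15

Occurrences land 28·i days after Feb 6, 1988 for i = 0, 1, 2, …
Apr 29, 1988 is 83 days after the start; 83 ÷ 28 = 2 remainder 27; since the remainder is 27, round up to i = 3. First occurrence in the window: #4 on Apr 30, 1988 (3×28 = 84 days in).
Jun 20, 1989 is 500 days after the start; 500 ÷ 28 = 17 remainder 24. Last occurrence in the window: #18 on May 27, 1989.
Occurrences #4 through #18: 15 in total.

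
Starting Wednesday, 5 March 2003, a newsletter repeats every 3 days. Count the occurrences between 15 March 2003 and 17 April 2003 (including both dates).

Occurrences land 3·i days after 5 March 2003 for i = 0, 1, 2, …
15 March 2003 is 10 days after the start; 10 ÷ 3 = 3 remainder 1; since the remainder is 1, round up to i = 4. First occurrence in the window: #5 on 17 March 2003 (4×3 = 12 days in).
17 April 2003 is 43 days after the start; 43 ÷ 3 = 14 remainder 1. Last occurrence in the window: #15 on 16 April 2003.
Occurrences #5 through #15: 11 in total.

11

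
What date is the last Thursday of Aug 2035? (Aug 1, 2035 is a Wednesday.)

Aug 2035 begins on a Wednesday, so the first Thursday is Aug 2 (1 day later).
Aug 2035 has 31 days. Adding weeks: 2, 9, 16, 23, 30 — the last one ≤ 31 is the 30th.

Aug 30, 2035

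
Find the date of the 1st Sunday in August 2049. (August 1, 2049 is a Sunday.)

August 2049 begins on a Sunday, so the first Sunday is August 1.

2049-08-01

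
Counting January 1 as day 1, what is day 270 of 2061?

September 27, 2061

January has 31 days (270 − 31 = 239 remain).
February has 28 days (239 − 28 = 211 remain).
March has 31 days (211 − 31 = 180 remain).
April has 30 days (180 − 30 = 150 remain).
May has 31 days (150 − 31 = 119 remain).
June has 30 days (119 − 30 = 89 remain).
July has 31 days (89 − 31 = 58 remain).
August has 31 days (58 − 31 = 27 remain).
27 into September → September 27.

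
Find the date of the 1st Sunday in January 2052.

7 January 2052

The first Sunday of January 2052 is January 7.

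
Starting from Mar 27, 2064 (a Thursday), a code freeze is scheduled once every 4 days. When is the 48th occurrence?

The 48th occurrence is 47 intervals after the first: 47 × 4 = 188 days after Mar 27, 2064.
Mar has 31 days — 4 days to the end of Mar leaves 184.
Apr has 30 days (154 left).
May has 31 days (123 left).
Jun has 30 days (93 left).
Jul has 31 days (62 left).
Aug has 31 days (31 left).
Sep has 30 days (1 left).
1 day into Oct → Oct 1, 2064.

Oct 1, 2064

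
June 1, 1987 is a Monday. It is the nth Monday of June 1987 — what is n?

1st

Day 1 falls in week ⌈1/7⌉ of the month.
Days 1–7 hold the 1st Monday, 8–14 the 2nd, 15–21 the 3rd, 22–28 the 4th, 29–31 the 5th.
1 is in the range for the 1st.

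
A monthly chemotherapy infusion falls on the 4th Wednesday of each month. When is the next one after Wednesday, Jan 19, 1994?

Jan 26, 1994

Jan 1994 starts on a Saturday; its first Wednesday is the 5th, so the 4th Wednesday is the 26th — Jan 26, 1994.
Jan 26, 1994 is after Jan 19, 1994, so that is the next one.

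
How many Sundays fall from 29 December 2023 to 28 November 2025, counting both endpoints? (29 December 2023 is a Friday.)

100

29 December 2023 is a Friday; the first Sunday on or after it is 31 December 2023 (2 days later).
From 31 December 2023 to 28 November 2025: 0 + 366 + 332 = 698 days (rest of 2023, 2024, to 28 November 2025 in 2025).
698 ÷ 7 = 99 full weeks with remainder 5, so 99 more Sundays after the first → 100.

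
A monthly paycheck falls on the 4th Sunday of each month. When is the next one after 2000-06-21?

June 2000 starts on a Thursday; its first Sunday is the 4th, so the 4th Sunday is the 25th — 2000-06-25.
2000-06-25 is after 2000-06-21, so that is the next one.

2000-06-25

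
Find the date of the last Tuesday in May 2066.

May 2066 begins on a Saturday, so the first Tuesday is May 4 (3 days later).
May 2066 has 31 days. Adding weeks: 4, 11, 18, 25 — the last one ≤ 31 is the 25th.

2066-05-25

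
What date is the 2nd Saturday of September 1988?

1988-09-10

The first Saturday of September 1988 is September 3.
The 2nd Saturday is 1 weeks later: 3 + 7 = 10.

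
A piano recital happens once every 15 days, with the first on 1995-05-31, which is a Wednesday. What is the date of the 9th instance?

The 9th occurrence is 8 intervals after the first: 8 × 15 = 120 days after 1995-05-31.
May has 31 days — 0 days to the end of May leaves 120.
June has 30 days (90 left).
July has 31 days (59 left).
August has 31 days (28 left).
28 days into September → 1995-09-28.

1995-09-28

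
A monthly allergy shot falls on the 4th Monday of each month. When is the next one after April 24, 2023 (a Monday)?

May 22, 2023

April 2023 starts on a Saturday; its first Monday is the 3rd, so the 4th Monday is the 24th — April 24, 2023.
That is not after April 24, 2023, so look at May 2023.
May 2023 starts on a Monday; its first Monday is the 1st, so the 4th Monday is the 22nd — May 22, 2023.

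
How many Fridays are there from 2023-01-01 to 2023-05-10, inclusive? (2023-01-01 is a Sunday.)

2023-01-01 is a Sunday; the first Friday on or after it is 2023-01-06 (5 days later).
From 2023-01-06 to 2023-05-10: 25 + 28 + 31 + 30 + 10 = 124 days (rest of January, February, March, April, May).
124 ÷ 7 = 17 full weeks with remainder 5, so 17 more Fridays after the first → 18.

18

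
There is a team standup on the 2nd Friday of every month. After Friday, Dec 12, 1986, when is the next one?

Dec 1986 starts on a Monday; its first Friday is the 5th, so the 2nd Friday is the 12th — Dec 12, 1986.
That is not after Dec 12, 1986, so look at Jan 1987.
Jan 1987 starts on a Thursday; its first Friday is the 2nd, so the 2nd Friday is the 9th — Jan 9, 1987.

Jan 9, 1987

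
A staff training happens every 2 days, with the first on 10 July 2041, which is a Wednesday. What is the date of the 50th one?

16 October 2041

The 50th occurrence is 49 intervals after the first: 49 × 2 = 98 days after 10 July 2041.
July has 31 days — 21 days to the end of July leaves 77.
August has 31 days (46 left).
September has 30 days (16 left).
16 days into October → 16 October 2041.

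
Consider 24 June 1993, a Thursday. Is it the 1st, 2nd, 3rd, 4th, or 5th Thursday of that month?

4th

Day 24 falls in week ⌈24/7⌉ of the month.
Days 1–7 hold the 1st Thursday, 8–14 the 2nd, 15–21 the 3rd, 22–28 the 4th, 29–31 the 5th.
24 is in the range for the 4th.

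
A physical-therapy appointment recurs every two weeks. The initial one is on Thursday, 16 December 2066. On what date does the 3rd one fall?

The 3rd occurrence is 2 intervals after the first: 2 × 14 = 28 days after 16 December 2066.
December has 31 days — 15 days to the end of December leaves 13.
13 days into January → 13 January 2067.

13 January 2067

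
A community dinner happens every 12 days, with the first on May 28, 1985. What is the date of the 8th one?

August 20, 1985

The 8th occurrence is 7 intervals after the first: 7 × 12 = 84 days after May 28, 1985.
May has 31 days — 3 days to the end of May leaves 81.
June has 30 days (51 left).
July has 31 days (20 left).
20 days into August → August 20, 1985.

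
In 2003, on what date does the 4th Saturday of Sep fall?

Sep 27, 2003

The first Saturday of Sep 2003 is Sep 6.
The 4th Saturday is 3 weeks later: 6 + 21 = 27.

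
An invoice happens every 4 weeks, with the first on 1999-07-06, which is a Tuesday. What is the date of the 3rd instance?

The 3rd occurrence is 2 intervals after the first: 2 × 28 = 56 days after 1999-07-06.
July has 31 days — 25 days to the end of July leaves 31.
31 days into August → 1999-08-31.

1999-08-31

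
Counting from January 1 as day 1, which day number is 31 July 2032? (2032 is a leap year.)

Days in months before July: 31 + 29 + 31 + 30 + 31 + 30 = 182.
Plus 31 days into July → day 213.

213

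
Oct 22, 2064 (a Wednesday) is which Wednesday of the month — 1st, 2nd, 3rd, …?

Day 22 falls in week ⌈22/7⌉ of the month.
Days 1–7 hold the 1st Wednesday, 8–14 the 2nd, 15–21 the 3rd, 22–28 the 4th, 29–31 the 5th.
22 is in the range for the 4th.

4th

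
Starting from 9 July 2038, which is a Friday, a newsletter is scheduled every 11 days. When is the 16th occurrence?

The 16th occurrence is 15 intervals after the first: 15 × 11 = 165 days after 9 July 2038.
July has 31 days — 22 days to the end of July leaves 143.
August has 31 days (112 left).
September has 30 days (82 left).
October has 31 days (51 left).
November has 30 days (21 left).
21 days into December → 21 December 2038.

21 December 2038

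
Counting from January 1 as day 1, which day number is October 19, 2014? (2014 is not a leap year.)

292

Days in months before October: 31 + 28 + 31 + 30 + 31 + 30 + 31 + 31 + 30 = 273.
Plus 19 days into October → day 292.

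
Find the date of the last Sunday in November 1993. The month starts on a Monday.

November 1993 begins on a Monday, so the first Sunday is November 7 (6 days later).
November 1993 has 30 days. Adding weeks: 7, 14, 21, 28 — the last one ≤ 30 is the 28th.

1993-11-28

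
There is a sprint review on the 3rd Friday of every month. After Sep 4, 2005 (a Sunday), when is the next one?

Sep 2005 starts on a Thursday; its first Friday is the 2nd, so the 3rd Friday is the 16th — Sep 16, 2005.
Sep 16, 2005 is after Sep 4, 2005, so that is the next one.

Sep 16, 2005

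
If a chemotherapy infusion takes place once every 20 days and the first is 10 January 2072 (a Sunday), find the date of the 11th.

The 11th occurrence is 10 intervals after the first: 10 × 20 = 200 days after 10 January 2072.
January has 31 days — 21 days to the end of January leaves 179.
February has 29 days (150 left).
March has 31 days (119 left).
April has 30 days (89 left).
May has 31 days (58 left).
June has 30 days (28 left).
28 days into July → 28 July 2072.

28 July 2072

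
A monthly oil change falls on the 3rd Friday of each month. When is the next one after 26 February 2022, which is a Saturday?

February 2022 starts on a Tuesday; its first Friday is the 4th, so the 3rd Friday is the 18th — 18 February 2022.
That is not after 26 February 2022, so look at March 2022.
March 2022 starts on a Tuesday; its first Friday is the 4th, so the 3rd Friday is the 18th — 18 March 2022.

18 March 2022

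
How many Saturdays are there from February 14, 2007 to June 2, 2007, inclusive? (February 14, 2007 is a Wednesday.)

February 14, 2007 is a Wednesday; the first Saturday on or after it is February 17, 2007 (3 days later).
From February 17, 2007 to June 2, 2007: 11 + 31 + 30 + 31 + 2 = 105 days (rest of February, March, April, May, June).
105 ÷ 7 = 15 full weeks with remainder 0, so 15 more Saturdays after the first → 16.

16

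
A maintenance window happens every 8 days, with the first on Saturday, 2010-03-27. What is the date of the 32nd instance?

The 32nd occurrence is 31 intervals after the first: 31 × 8 = 248 days after 2010-03-27.
March has 31 days — 4 days to the end of March leaves 244.
April has 30 days (214 left).
May has 31 days (183 left).
June has 30 days (153 left).
July has 31 days (122 left).
August has 31 days (91 left).
September has 30 days (61 left).
October has 31 days (30 left).
30 days into November → 2010-11-30.

2010-11-30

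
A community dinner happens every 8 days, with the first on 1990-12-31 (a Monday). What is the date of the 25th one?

The 25th occurrence is 24 intervals after the first: 24 × 8 = 192 days after 1990-12-31.
December has 31 days — 0 days to the end of December leaves 192.
January has 31 days (161 left).
February has 28 days (133 left).
March has 31 days (102 left).
April has 30 days (72 left).
May has 31 days (41 left).
June has 30 days (11 left).
11 days into July → 1991-07-11.

1991-07-11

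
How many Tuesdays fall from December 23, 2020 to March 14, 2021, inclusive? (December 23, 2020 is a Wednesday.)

December 23, 2020 is a Wednesday; the first Tuesday on or after it is December 29, 2020 (6 days later).
From December 29, 2020 to March 14, 2021: 2 + 31 + 28 + 14 = 75 days (rest of December, January, February, March).
75 ÷ 7 = 10 full weeks with remainder 5, so 10 more Tuesdays after the first → 11.

11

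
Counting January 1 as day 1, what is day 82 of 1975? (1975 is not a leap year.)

23 March 1975

January has 31 days (82 − 31 = 51 remain).
February has 28 days (51 − 28 = 23 remain).
23 into March → March 23.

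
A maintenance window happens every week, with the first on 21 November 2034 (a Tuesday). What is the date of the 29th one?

5 June 2035

The 29th occurrence is 28 intervals after the first: 28 × 7 = 196 days after 21 November 2034.
November has 30 days — 9 days to the end of November leaves 187.
December has 31 days (156 left).
January has 31 days (125 left).
February has 28 days (97 left).
March has 31 days (66 left).
April has 30 days (36 left).
May has 31 days (5 left).
5 days into June → 5 June 2035.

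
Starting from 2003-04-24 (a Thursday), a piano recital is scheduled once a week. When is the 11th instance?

2003-07-03

The 11th occurrence is 10 intervals after the first: 10 × 7 = 70 days after 2003-04-24.
April has 30 days — 6 days to the end of April leaves 64.
May has 31 days (33 left).
June has 30 days (3 left).
3 days into July → 2003-07-03.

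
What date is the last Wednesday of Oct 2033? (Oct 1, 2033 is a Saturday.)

Oct 26, 2033

Oct 2033 begins on a Saturday, so the first Wednesday is Oct 5 (4 days later).
Oct 2033 has 31 days. Adding weeks: 5, 12, 19, 26 — the last one ≤ 31 is the 26th.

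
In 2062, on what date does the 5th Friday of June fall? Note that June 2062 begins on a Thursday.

2062-06-30

June 2062 begins on a Thursday, so the first Friday is June 2 (1 day later).
The 5th Friday is 4 weeks later: 2 + 28 = 30.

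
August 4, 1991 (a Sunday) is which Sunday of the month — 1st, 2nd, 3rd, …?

1st

Day 4 falls in week ⌈4/7⌉ of the month.
Days 1–7 hold the 1st Sunday, 8–14 the 2nd, 15–21 the 3rd, 22–28 the 4th, 29–31 the 5th.
4 is in the range for the 1st.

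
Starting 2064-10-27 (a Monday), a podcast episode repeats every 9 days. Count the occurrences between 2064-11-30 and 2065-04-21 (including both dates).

Occurrences land 9·i days after 2064-10-27 for i = 0, 1, 2, …
2064-11-30 is 34 days after the start; 34 ÷ 9 = 3 remainder 7; since the remainder is 7, round up to i = 4. First occurrence in the window: #5 on 2064-12-02 (4×9 = 36 days in).
2065-04-21 is 176 days after the start; 176 ÷ 9 = 19 remainder 5. Last occurrence in the window: #20 on 2065-04-16.
Occurrences #5 through #20: 16 in total.

16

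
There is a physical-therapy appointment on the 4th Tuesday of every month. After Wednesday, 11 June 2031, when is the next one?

June 2031 starts on a Sunday; its first Tuesday is the 3rd, so the 4th Tuesday is the 24th — 24 June 2031.
24 June 2031 is after 11 June 2031, so that is the next one.

24 June 2031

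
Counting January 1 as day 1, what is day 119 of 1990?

April 29, 1990

January has 31 days (119 − 31 = 88 remain).
February has 28 days (88 − 28 = 60 remain).
March has 31 days (60 − 31 = 29 remain).
29 into April → April 29.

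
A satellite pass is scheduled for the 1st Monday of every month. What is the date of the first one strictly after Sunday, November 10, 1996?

November 1996 starts on a Friday, so its 1st Monday is November 4, 1996 (3 days in).
That is not after November 10, 1996, so look at December 1996.
December 1996 starts on a Sunday, so its 1st Monday is December 2, 1996 (1 day in).

December 2, 1996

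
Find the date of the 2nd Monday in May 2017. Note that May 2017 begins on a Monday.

May 2017 begins on a Monday, so the first Monday is May 1.
The 2nd Monday is 1 weeks later: 1 + 7 = 8.

8 May 2017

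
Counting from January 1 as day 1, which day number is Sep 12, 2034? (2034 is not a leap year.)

Days in months before Sep: 31 + 28 + 31 + 30 + 31 + 30 + 31 + 31 = 243.
Plus 12 days into Sep → day 255.

255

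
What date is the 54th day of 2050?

February 23, 2050

January has 31 days (54 − 31 = 23 remain).
23 into February → February 23.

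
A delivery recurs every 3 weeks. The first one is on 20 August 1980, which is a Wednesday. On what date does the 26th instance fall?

The 26th occurrence is 25 intervals after the first: 25 × 21 = 525 days after 20 August 1980.
August has 31 days — 11 days to the end of August leaves 514.
From end of August to end of 1980 is 122 days (392 left).
1981 has 365 days (27 left).
27 days into January → 27 January 1982.

27 January 1982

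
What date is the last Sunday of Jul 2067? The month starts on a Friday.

Jul 2067 begins on a Friday, so the first Sunday is Jul 3 (2 days later).
Jul 2067 has 31 days. Adding weeks: 3, 10, 17, 24, 31 — the last one ≤ 31 is the 31st.

Jul 31, 2067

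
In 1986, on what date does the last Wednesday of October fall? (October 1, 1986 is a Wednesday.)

1986-10-29

October 1986 begins on a Wednesday, so the first Wednesday is October 1.
October 1986 has 31 days. Adding weeks: 1, 8, 15, 22, 29 — the last one ≤ 31 is the 29th.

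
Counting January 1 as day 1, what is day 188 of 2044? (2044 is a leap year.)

January has 31 days (188 − 31 = 157 remain).
February has 29 days (157 − 29 = 128 remain).
March has 31 days (128 − 31 = 97 remain).
April has 30 days (97 − 30 = 67 remain).
May has 31 days (67 − 31 = 36 remain).
June has 30 days (36 − 30 = 6 remain).
6 into July → July 6.

July 6, 2044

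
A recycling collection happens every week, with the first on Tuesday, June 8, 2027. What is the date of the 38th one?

The 38th occurrence is 37 intervals after the first: 37 × 7 = 259 days after June 8, 2027.
June has 30 days — 22 days to the end of June leaves 237.
July has 31 days (206 left).
August has 31 days (175 left).
September has 30 days (145 left).
October has 31 days (114 left).
November has 30 days (84 left).
December has 31 days (53 left).
January has 31 days (22 left).
22 days into February → February 22, 2028.

February 22, 2028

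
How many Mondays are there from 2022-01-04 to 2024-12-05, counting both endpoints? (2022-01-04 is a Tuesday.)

2022-01-04 is a Tuesday; the first Monday on or after it is 2022-01-10 (6 days later).
From 2022-01-10 to 2024-12-05: 355 + 365 + 340 = 1060 days (rest of 2022, 2023, to 2024-12-05 in 2024).
1060 ÷ 7 = 151 full weeks with remainder 3, so 151 more Mondays after the first → 152.

152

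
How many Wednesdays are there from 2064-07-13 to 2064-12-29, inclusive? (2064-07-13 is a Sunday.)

2064-07-13 is a Sunday; the first Wednesday on or after it is 2064-07-16 (3 days later).
From 2064-07-16 to 2064-12-29: 15 + 31 + 30 + 31 + 30 + 29 = 166 days (rest of July, August, September, October, November, December).
166 ÷ 7 = 23 full weeks with remainder 5, so 23 more Wednesdays after the first → 24.

24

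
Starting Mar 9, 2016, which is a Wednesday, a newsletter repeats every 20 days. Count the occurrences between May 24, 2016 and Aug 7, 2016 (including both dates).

4

Occurrences land 20·i days after Mar 9, 2016 for i = 0, 1, 2, …
May 24, 2016 is 76 days after the start; 76 ÷ 20 = 3 remainder 16; since the remainder is 16, round up to i = 4. First occurrence in the window: #5 on May 28, 2016 (4×20 = 80 days in).
Aug 7, 2016 is 151 days after the start; 151 ÷ 20 = 7 remainder 11. Last occurrence in the window: #8 on Jul 27, 2016.
Occurrences #5 through #8: 4 in total.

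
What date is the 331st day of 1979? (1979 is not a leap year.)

January has 31 days (331 − 31 = 300 remain).
February has 28 days (300 − 28 = 272 remain).
March has 31 days (272 − 31 = 241 remain).
April has 30 days (241 − 30 = 211 remain).
May has 31 days (211 − 31 = 180 remain).
June has 30 days (180 − 30 = 150 remain).
July has 31 days (150 − 31 = 119 remain).
August has 31 days (119 − 31 = 88 remain).
September has 30 days (88 − 30 = 58 remain).
October has 31 days (58 − 31 = 27 remain).
27 into November → November 27.

27 November 1979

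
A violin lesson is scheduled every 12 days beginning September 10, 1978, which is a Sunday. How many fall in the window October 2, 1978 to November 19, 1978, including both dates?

4

Occurrences land 12·i days after September 10, 1978 for i = 0, 1, 2, …
October 2, 1978 is 22 days after the start; 22 ÷ 12 = 1 remainder 10; since the remainder is 10, round up to i = 2. First occurrence in the window: #3 on October 4, 1978 (2×12 = 24 days in).
November 19, 1978 is 70 days after the start; 70 ÷ 12 = 5 remainder 10. Last occurrence in the window: #6 on November 9, 1978.
Occurrences #3 through #6: 4 in total.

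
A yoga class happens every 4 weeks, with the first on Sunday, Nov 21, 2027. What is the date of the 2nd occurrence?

The 2nd occurrence is 1 interval after the first: 1 × 28 = 28 days after Nov 21, 2027.
Nov has 30 days — 9 days to the end of Nov leaves 19.
19 days into Dec → Dec 19, 2027.

Dec 19, 2027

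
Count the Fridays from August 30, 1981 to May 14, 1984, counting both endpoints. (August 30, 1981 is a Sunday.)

141

August 30, 1981 is a Sunday; the first Friday on or after it is September 4, 1981 (5 days later).
From September 4, 1981 to May 14, 1984: 118 + 365 + 365 + 135 = 983 days (rest of 1981, 1982, 1983, to May 14, 1984 in 1984).
983 ÷ 7 = 140 full weeks with remainder 3, so 140 more Fridays after the first → 141.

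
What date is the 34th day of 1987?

February 3, 1987

January has 31 days (34 − 31 = 3 remain).
3 into February → February 3.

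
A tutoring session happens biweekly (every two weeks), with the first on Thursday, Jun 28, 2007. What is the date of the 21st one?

The 21st occurrence is 20 intervals after the first: 20 × 14 = 280 days after Jun 28, 2007.
Jun has 30 days — 2 days to the end of Jun leaves 278.
Jul has 31 days (247 left).
Aug has 31 days (216 left).
Sep has 30 days (186 left).
Oct has 31 days (155 left).
Nov has 30 days (125 left).
Dec has 31 days (94 left).
Jan has 31 days (63 left).
Feb has 29 days (34 left).
Mar has 31 days (3 left).
3 days into Apr → Apr 3, 2008.

Apr 3, 2008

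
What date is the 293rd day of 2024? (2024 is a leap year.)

January has 31 days (293 − 31 = 262 remain).
February has 29 days (262 − 29 = 233 remain).
March has 31 days (233 − 31 = 202 remain).
April has 30 days (202 − 30 = 172 remain).
May has 31 days (172 − 31 = 141 remain).
June has 30 days (141 − 30 = 111 remain).
July has 31 days (111 − 31 = 80 remain).
August has 31 days (80 − 31 = 49 remain).
September has 30 days (49 − 30 = 19 remain).
19 into October → October 19.

19 October 2024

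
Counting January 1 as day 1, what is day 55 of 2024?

January has 31 days (55 − 31 = 24 remain).
24 into February → February 24.

2024-02-24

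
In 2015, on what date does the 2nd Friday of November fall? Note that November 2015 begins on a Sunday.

November 2015 begins on a Sunday, so the first Friday is November 6 (5 days later).
The 2nd Friday is 1 weeks later: 6 + 7 = 13.

2015-11-13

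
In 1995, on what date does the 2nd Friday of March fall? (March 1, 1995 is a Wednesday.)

March 1995 begins on a Wednesday, so the first Friday is March 3 (2 days later).
The 2nd Friday is 1 weeks later: 3 + 7 = 10.

March 10, 1995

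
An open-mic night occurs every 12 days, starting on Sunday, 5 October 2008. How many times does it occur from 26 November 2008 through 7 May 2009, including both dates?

Occurrences land 12·i days after 5 October 2008 for i = 0, 1, 2, …
26 November 2008 is 52 days after the start; 52 ÷ 12 = 4 remainder 4; since the remainder is 4, round up to i = 5. First occurrence in the window: #6 on 4 December 2008 (5×12 = 60 days in).
7 May 2009 is 214 days after the start; 214 ÷ 12 = 17 remainder 10. Last occurrence in the window: #18 on 27 April 2009.
Occurrences #6 through #18: 13 in total.

13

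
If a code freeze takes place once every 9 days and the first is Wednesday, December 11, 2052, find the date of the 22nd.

The 22nd occurrence is 21 intervals after the first: 21 × 9 = 189 days after December 11, 2052.
December has 31 days — 20 days to the end of December leaves 169.
January has 31 days (138 left).
February has 28 days (110 left).
March has 31 days (79 left).
April has 30 days (49 left).
May has 31 days (18 left).
18 days into June → June 18, 2053.

June 18, 2053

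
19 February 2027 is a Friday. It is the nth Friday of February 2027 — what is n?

3rd

Day 19 falls in week ⌈19/7⌉ of the month.
Days 1–7 hold the 1st Friday, 8–14 the 2nd, 15–21 the 3rd, 22–28 the 4th, 29–31 the 5th.
19 is in the range for the 3rd.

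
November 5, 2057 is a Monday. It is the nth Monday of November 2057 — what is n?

1st

Day 5 falls in week ⌈5/7⌉ of the month.
Days 1–7 hold the 1st Monday, 8–14 the 2nd, 15–21 the 3rd, 22–28 the 4th, 29–31 the 5th.
5 is in the range for the 1st.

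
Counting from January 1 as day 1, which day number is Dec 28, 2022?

362

Days in months before Dec: 31 + 28 + 31 + 30 + 31 + 30 + 31 + 31 + 30 + 31 + 30 = 334.
Plus 28 days into Dec → day 362.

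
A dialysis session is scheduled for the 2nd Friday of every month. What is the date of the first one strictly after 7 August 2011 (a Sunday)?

12 August 2011

August 2011 starts on a Monday; its first Friday is the 5th, so the 2nd Friday is the 12th — 12 August 2011.
12 August 2011 is after 7 August 2011, so that is the next one.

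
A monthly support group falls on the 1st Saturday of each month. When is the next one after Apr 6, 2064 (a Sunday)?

May 3, 2064

Apr 2064 starts on a Tuesday, so its 1st Saturday is Apr 5, 2064 (4 days in).
That is not after Apr 6, 2064, so look at May 2064.
May 2064 starts on a Thursday, so its 1st Saturday is May 3, 2064 (2 days in).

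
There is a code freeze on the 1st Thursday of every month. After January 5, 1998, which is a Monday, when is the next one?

January 1998 starts on a Thursday, so its 1st Thursday is January 1, 1998.
That is not after January 5, 1998, so look at February 1998.
February 1998 starts on a Sunday, so its 1st Thursday is February 5, 1998 (4 days in).

February 5, 1998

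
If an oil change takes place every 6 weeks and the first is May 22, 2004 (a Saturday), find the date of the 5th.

The 5th occurrence is 4 intervals after the first: 4 × 42 = 168 days after May 22, 2004.
May has 31 days — 9 days to the end of May leaves 159.
June has 30 days (129 left).
July has 31 days (98 left).
August has 31 days (67 left).
September has 30 days (37 left).
October has 31 days (6 left).
6 days into November → November 6, 2004.

November 6, 2004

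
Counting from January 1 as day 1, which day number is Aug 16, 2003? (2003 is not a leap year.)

Days in months before Aug: 31 + 28 + 31 + 30 + 31 + 30 + 31 = 212.
Plus 16 days into Aug → day 228.

228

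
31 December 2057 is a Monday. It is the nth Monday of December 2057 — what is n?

Day 31 falls in week ⌈31/7⌉ of the month.
Days 1–7 hold the 1st Monday, 8–14 the 2nd, 15–21 the 3rd, 22–28 the 4th, 29–31 the 5th.
31 is in the range for the 5th.

5th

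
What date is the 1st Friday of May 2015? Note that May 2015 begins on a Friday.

May 2015 begins on a Friday, so the first Friday is May 1.

1 May 2015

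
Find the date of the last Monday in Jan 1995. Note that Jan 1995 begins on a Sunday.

Jan 1995 begins on a Sunday, so the first Monday is Jan 2 (1 day later).
Jan 1995 has 31 days. Adding weeks: 2, 9, 16, 23, 30 — the last one ≤ 31 is the 30th.

Jan 30, 1995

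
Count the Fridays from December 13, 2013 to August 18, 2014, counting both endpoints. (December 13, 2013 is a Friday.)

36

December 13, 2013 is a Friday; the first Friday on or after it is December 13, 2013.
From December 13, 2013 to August 18, 2014: 18 + 31 + 28 + 31 + 30 + 31 + 30 + 31 + 18 = 248 days (rest of December, January, February, March, April, May, June, July, August).
248 ÷ 7 = 35 full weeks with remainder 3, so 35 more Fridays after the first → 36.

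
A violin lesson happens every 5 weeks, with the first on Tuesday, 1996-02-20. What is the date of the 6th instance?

The 6th occurrence is 5 intervals after the first: 5 × 35 = 175 days after 1996-02-20.
February has 29 days — 9 days to the end of February leaves 166.
March has 31 days (135 left).
April has 30 days (105 left).
May has 31 days (74 left).
June has 30 days (44 left).
July has 31 days (13 left).
13 days into August → 1996-08-13.

1996-08-13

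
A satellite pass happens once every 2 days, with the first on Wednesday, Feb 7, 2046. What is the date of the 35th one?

The 35th occurrence is 34 intervals after the first: 34 × 2 = 68 days after Feb 7, 2046.
Feb has 28 days — 21 days to the end of Feb leaves 47.
Mar has 31 days (16 left).
16 days into Apr → Apr 16, 2046.

Apr 16, 2046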